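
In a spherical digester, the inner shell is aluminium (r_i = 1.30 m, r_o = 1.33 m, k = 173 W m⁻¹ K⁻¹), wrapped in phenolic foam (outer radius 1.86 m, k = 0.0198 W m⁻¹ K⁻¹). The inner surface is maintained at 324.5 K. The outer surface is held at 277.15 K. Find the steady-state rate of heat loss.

Series thermal resistances, inner to outer:
  R_aluminium = (1/1.30 − 1/1.33)/(4πk) = 0.01735/(4π·173) = 7.981×10^-6 K/W
  R_phenolic foam = (1/1.33 − 1/1.86)/(4πk) = 0.2142/(4π·0.0198) = 0.8611 K/W
ΣR = 7.981×10^-6 + 0.8611 = 0.8611 K/W
Q = ΔT/ΣR = (324.5 K − 277.15 K)/0.8611 = 55.0 W

Q = 55.0 W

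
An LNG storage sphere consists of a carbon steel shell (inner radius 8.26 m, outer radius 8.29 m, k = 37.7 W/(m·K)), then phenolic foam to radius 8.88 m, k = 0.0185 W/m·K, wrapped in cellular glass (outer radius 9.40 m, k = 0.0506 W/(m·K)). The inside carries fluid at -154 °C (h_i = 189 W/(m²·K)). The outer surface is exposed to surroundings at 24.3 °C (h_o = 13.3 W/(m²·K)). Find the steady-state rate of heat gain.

Q = 4.02 kW

Resistance network (inner→outer):
  R_conv,in = 1/(4πr²h) = 1/(4π·8.26²·189) = 6.171×10^-6 K/W
  R_carbon steel = (1/8.26 − 1/8.29)/(4πk) = 4.381×10^-4/(4π·37.7) = 9.248×10^-7 K/W
  R_phenolic foam = (1/8.29 − 1/8.88)/(4πk) = 0.008015/(4π·0.0185) = 0.03447 K/W
  R_cellular glass = (1/8.88 − 1/9.40)/(4πk) = 0.006230/(4π·0.0506) = 0.009797 K/W
  R_conv,out = 1/(4πr²h) = 1/(4π·9.40²·13.3) = 6.771×10^-5 K/W
ΣR = 6.171×10^-6 + 9.248×10^-7 + 0.03447 + 0.009797 + 6.771×10^-5 = 0.04434 K/W
Q = ΔT/ΣR = (-154 °C − 24.3 °C)/0.04434 = -4020 W
(Negative Q ⇒ heat flows inward; heat gain = 4020 W.)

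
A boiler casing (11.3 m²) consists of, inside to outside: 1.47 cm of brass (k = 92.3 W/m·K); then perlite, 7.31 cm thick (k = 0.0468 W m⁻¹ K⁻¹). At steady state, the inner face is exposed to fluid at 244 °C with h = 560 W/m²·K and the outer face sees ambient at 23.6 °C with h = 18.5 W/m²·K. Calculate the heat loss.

Q = 1540 W

Resistance network (inner→outer):
  R_conv,in = 1/(hA) = 1/(560·11.3) = 1.580×10^-4 K/W
  R_brass = L/(kA) = 0.0147/(92.3·11.3) = 1.409×10^-5 K/W
  R_perlite = L/(kA) = 0.0731/(0.0468·11.3) = 0.1382 K/W
  R_conv,out = 1/(hA) = 1/(18.5·11.3) = 0.004784 K/W
ΣR = 1.580×10^-4 + 1.409×10^-5 + 0.1382 + 0.004784 = 0.1432 K/W
Q = ΔT/ΣR = (244 °C − 23.6 °C)/0.1432 = 1540 W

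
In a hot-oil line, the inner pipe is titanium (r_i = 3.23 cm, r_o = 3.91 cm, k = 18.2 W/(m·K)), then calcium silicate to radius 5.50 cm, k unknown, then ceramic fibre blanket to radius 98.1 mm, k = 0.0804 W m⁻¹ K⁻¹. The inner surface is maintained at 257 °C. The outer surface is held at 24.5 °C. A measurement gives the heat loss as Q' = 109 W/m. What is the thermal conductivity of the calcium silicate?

ΣR = ΔT/Q' = |257 − 24.5|/109 = 2.133 m·K/W
Known resistances:
  R'_titanium = ln(0.0391/0.0323)/(2πk) = 0.1911/(2π·18.2) = 0.001671 m·K/W
  R'_ceramic fibre blanket = ln(0.0981/0.0550)/(2πk) = 0.5787/(2π·0.0804) = 1.145 m·K/W
R_calcium silicate = ΣR − ΣR_known = 2.133 − 1.147 = 0.9860 m·K/W
ln(r₂/r₁)/(2πk) = 0.9860 ⇒ k = 0.3412/(2π·0.9860) = 0.0551 W/m·K

k = 0.0551 W/m·K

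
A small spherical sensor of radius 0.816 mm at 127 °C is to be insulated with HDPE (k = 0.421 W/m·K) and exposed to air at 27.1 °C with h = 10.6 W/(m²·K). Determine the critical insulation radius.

For a sphere, r_cr = 2k_ins/h = 2·0.421/10.6 = 0.0794 m = 7.94 cm

r_cr = 7.94 cm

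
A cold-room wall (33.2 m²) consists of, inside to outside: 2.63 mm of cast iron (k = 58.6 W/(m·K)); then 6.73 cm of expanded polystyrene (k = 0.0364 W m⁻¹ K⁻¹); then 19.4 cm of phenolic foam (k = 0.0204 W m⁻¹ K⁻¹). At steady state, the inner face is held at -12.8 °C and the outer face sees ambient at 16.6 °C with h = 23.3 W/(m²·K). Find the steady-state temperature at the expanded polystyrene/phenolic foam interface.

T = -8.03 °C

Resistance network (inner→outer):
  R_cast iron = L/(kA) = 0.00263/(58.6·33.2) = 1.352×10^-6 K/W
  R_expanded polystyrene = L/(kA) = 0.0673/(0.0364·33.2) = 0.05569 K/W
  R_phenolic foam = L/(kA) = 0.194/(0.0204·33.2) = 0.2864 K/W
  R_conv,out = 1/(hA) = 1/(23.3·33.2) = 0.001293 K/W
ΣR = 1.352×10^-6 + 0.05569 + 0.2864 + 0.001293 = 0.3434 K/W
Q = ΔT/ΣR = (-12.8 °C − 16.6 °C)/0.3434 = -85.61 W
From the inner boundary to the expanded polystyrene/phenolic foam interface, ΣR_partial = 0.05569 K/W.
T_interface = T_in − Q·ΣR_partial = -12.8 °C − (-85.61)(0.05569) = -8.03 °C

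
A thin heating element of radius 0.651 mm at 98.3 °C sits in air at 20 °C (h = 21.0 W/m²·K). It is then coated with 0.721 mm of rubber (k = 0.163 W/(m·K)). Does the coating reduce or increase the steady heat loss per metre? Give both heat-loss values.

increases: 6.73 → 12.5 W/m

Critical radius for a cylinder: r_cr = k/h = 0.00776 m = 0.776 cm.
Outer radius after coating: r₂ = 6.51×10^-4 + 7.21×10^-4 = 0.001372 m.
Since r₁ < r_cr and r₂ ≤ r_cr, the coating moves toward the maximum at r_cr — heat loss rises.
Bare: R = 1/(2πr₁h) = 11.64 m·K/W; Q = 78.3/11.64 = 6.73 W/m.
Coated: R = R_cond + R_conv = 6.252 m·K/W; Q = 78.3/6.252 = 12.5 W/m.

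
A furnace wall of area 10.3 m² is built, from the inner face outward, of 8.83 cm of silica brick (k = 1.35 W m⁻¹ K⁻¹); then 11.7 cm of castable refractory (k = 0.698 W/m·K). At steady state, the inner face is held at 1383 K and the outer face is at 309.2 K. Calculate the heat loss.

Resistance network (inner→outer):
  R_silica brick = L/(kA) = 0.0883/(1.35·10.3) = 0.006350 K/W
  R_castable refractory = L/(kA) = 0.117/(0.698·10.3) = 0.01627 K/W
ΣR = 0.006350 + 0.01627 = 0.02262 K/W
Q = ΔT/ΣR = (1383 K − 309.2 K)/0.02262 = 47500 W

Q = 47500 W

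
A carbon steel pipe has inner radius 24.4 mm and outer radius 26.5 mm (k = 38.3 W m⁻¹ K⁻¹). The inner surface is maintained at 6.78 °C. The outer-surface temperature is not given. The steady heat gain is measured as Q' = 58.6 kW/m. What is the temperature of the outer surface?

Series resistances:
  R'_carbon steel = ln(0.0265/0.0244)/(2πk) = 0.08256/(2π·38.3) = 3.431×10^-4 m·K/W
ΣR = 3.431×10^-4 m·K/W
ΔT = Q'·ΣR = 58600 × 3.431×10^-4 = 20.11 K
Heat flows inward, so T_out = T_in + ΔT = 6.78 + 20.11 = 26.9 °C

T_out = 26.9 °C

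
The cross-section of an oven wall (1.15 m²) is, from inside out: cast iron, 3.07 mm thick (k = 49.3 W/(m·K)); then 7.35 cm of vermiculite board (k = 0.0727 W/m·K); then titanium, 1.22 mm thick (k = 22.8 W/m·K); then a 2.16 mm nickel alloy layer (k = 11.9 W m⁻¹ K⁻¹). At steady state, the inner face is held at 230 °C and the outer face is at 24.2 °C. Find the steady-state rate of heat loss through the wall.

Q = 234 W

Series thermal resistances, inner to outer:
  R_cast iron = L/(kA) = 0.00307/(49.3·1.15) = 5.415×10^-5 K/W
  R_vermiculite board = L/(kA) = 0.0735/(0.0727·1.15) = 0.8791 K/W
  R_titanium = L/(kA) = 0.00122/(22.8·1.15) = 4.653×10^-5 K/W
  R_nickel alloy = L/(kA) = 0.00216/(11.9·1.15) = 1.578×10^-4 K/W
ΣR = 5.415×10^-5 + 0.8791 + 4.653×10^-5 + 1.578×10^-4 = 0.8794 K/W
Q = ΔT/ΣR = (230 °C − 24.2 °C)/0.8794 = 234 W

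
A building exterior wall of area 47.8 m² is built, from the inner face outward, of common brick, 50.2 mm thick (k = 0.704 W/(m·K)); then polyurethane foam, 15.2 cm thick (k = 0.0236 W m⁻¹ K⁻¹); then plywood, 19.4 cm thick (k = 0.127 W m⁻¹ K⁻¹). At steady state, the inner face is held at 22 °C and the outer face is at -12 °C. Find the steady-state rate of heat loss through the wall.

Q = 202 W

Treat each layer as a resistance in series:
  R_common brick = L/(kA) = 0.0502/(0.704·47.8) = 0.001492 K/W
  R_polyurethane foam = L/(kA) = 0.152/(0.0236·47.8) = 0.1347 K/W
  R_plywood = L/(kA) = 0.194/(0.127·47.8) = 0.03196 K/W
ΣR = 0.001492 + 0.1347 + 0.03196 = 0.1682 K/W
Q = ΔT/ΣR = (22 °C − -12 °C)/0.1682 = 202 W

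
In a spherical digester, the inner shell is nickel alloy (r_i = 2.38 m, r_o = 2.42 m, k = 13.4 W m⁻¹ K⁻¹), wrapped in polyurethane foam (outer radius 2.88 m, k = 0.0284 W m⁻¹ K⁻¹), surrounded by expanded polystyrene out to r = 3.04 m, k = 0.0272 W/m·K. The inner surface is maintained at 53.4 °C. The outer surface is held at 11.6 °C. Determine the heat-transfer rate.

Q = 175 W

Resistance network (inner→outer):
  R_nickel alloy = (1/2.38 − 1/2.42)/(4πk) = 0.006945/(4π·13.4) = 4.124×10^-5 K/W
  R_polyurethane foam = (1/2.42 − 1/2.88)/(4πk) = 0.06600/(4π·0.0284) = 0.1849 K/W
  R_expanded polystyrene = (1/2.88 − 1/3.04)/(4πk) = 0.01827/(4π·0.0272) = 0.05347 K/W
ΣR = 4.124×10^-5 + 0.1849 + 0.05347 = 0.2384 K/W
Q = ΔT/ΣR = (53.4 °C − 11.6 °C)/0.2384 = 175 W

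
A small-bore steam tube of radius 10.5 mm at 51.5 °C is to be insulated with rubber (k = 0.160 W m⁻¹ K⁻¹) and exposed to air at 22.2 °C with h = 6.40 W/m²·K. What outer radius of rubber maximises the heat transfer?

For a cylinder, r_cr = k_ins/h = 0.160/6.40 = 0.0250 m = 2.50 cm

r_cr = 2.50 cm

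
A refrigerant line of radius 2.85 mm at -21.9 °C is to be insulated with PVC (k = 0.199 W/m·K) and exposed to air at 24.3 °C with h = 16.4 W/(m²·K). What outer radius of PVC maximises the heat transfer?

r_cr = 1.21 cm

For a cylinder, r_cr = k_ins/h = 0.199/16.4 = 0.0121 m = 1.21 cm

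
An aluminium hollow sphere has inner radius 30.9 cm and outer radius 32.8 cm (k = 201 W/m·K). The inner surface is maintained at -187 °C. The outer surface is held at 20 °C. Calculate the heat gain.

Q = 2.79×10^6 W

Q = 4πk·ΔT/(1/r₁ − 1/r₂) = 4π × 201 × 207 / (1/0.309 − 1/0.328) = 2.79×10^6 W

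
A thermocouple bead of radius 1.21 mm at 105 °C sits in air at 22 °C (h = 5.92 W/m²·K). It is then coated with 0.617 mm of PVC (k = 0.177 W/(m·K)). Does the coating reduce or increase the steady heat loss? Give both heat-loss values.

Critical radius for a sphere: r_cr = 2k/h = 0.0598 m = 5.98 cm.
Outer radius after coating: r₂ = 0.00121 + 6.17×10^-4 = 0.001827 m.
Since r₁ < r_cr and r₂ ≤ r_cr, the coating moves toward the maximum at r_cr — heat loss rises.
Bare: R = 1/(4πr₁²h) = 9181 K/W; Q = 83/9181 = 0.00904 W.
Coated: R = R_cond + R_conv = 4153 K/W; Q = 83/4153 = 0.0200 W.

increases: 0.00904 → 0.0200 W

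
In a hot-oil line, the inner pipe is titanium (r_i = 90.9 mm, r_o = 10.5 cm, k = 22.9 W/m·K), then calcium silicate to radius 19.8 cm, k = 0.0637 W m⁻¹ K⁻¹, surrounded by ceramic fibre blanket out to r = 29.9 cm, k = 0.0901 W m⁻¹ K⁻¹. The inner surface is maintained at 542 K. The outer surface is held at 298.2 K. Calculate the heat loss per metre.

Q' = 105 W/m

Series thermal resistances, inner to outer:
  R'_titanium = ln(0.105/0.0909)/(2πk) = 0.1442/(2π·22.9) = 0.001002 m·K/W
  R'_calcium silicate = ln(0.198/0.105)/(2πk) = 0.6343/(2π·0.0637) = 1.585 m·K/W
  R'_ceramic fibre blanket = ln(0.299/0.198)/(2πk) = 0.4122/(2π·0.0901) = 0.7281 m·K/W
ΣR = 0.001002 + 1.585 + 0.7281 = 2.314 m·K/W
Q' = ΔT/ΣR = (542 K − 298.2 K)/2.314 = 105 W/m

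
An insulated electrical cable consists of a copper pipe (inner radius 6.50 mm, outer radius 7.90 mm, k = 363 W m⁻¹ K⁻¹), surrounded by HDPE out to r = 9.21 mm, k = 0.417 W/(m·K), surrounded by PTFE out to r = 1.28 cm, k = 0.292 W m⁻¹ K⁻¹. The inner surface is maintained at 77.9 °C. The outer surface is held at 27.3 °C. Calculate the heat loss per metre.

Resistance network (inner→outer):
  R'_copper = ln(0.00790/0.00650)/(2πk) = 0.1951/(2π·363) = 8.552×10^-5 m·K/W
  R'_HDPE = ln(0.00921/0.00790)/(2πk) = 0.1534/(2π·0.417) = 0.05856 m·K/W
  R'_PTFE = ln(0.0128/0.00921)/(2πk) = 0.3292/(2π·0.292) = 0.1794 m·K/W
ΣR = 8.552×10^-5 + 0.05856 + 0.1794 = 0.2380 m·K/W
Q' = ΔT/ΣR = (77.9 °C − 27.3 °C)/0.2380 = 213 W/m

Q' = 213 W/m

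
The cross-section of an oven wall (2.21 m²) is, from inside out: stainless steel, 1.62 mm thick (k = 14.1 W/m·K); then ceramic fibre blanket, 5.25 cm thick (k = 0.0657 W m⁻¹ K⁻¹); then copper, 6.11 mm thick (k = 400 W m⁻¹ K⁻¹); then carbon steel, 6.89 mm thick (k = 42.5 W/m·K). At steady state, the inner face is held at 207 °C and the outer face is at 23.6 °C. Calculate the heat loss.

Q = 507 W

Treat each layer as a resistance in series:
  R_stainless steel = L/(kA) = 0.00162/(14.1·2.21) = 5.199×10^-5 K/W
  R_ceramic fibre blanket = L/(kA) = 0.0525/(0.0657·2.21) = 0.3616 K/W
  R_copper = L/(kA) = 0.00611/(400·2.21) = 6.912×10^-6 K/W
  R_carbon steel = L/(kA) = 0.00689/(42.5·2.21) = 7.336×10^-5 K/W
ΣR = 5.199×10^-5 + 0.3616 + 6.912×10^-6 + 7.336×10^-5 = 0.3617 K/W
Q = ΔT/ΣR = (207 °C − 23.6 °C)/0.3617 = 507 W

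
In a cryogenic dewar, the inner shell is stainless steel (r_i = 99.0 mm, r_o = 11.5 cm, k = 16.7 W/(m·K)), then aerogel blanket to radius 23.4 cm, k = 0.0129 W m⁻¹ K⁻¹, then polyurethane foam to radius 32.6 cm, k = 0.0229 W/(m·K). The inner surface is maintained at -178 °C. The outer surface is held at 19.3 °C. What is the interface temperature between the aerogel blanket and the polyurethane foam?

T = -7.0 °C

Treat each layer as a resistance in series:
  R_stainless steel = (1/0.0990 − 1/0.115)/(4πk) = 1.405/(4π·16.7) = 0.006697 K/W
  R_aerogel blanket = (1/0.115 − 1/0.234)/(4πk) = 4.422/(4π·0.0129) = 27.28 K/W
  R_polyurethane foam = (1/0.234 − 1/0.326)/(4πk) = 1.206/(4π·0.0229) = 4.191 K/W
ΣR = 0.006697 + 27.28 + 4.191 = 31.48 K/W
Q = ΔT/ΣR = (-178 °C − 19.3 °C)/31.48 = -6.267 W
From the inner boundary to the aerogel blanket/polyurethane foam interface, ΣR_partial = 27.29 K/W.
T_interface = T_in − Q·ΣR_partial = -178 °C − (-6.267)(27.29) = -7.0 °C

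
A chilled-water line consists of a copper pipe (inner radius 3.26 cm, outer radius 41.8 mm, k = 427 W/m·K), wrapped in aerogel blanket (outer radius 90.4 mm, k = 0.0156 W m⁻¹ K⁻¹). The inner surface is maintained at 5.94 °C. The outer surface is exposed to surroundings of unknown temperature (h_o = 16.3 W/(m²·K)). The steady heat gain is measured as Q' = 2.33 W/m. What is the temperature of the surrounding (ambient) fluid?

Sum the resistances:
  R'_copper = ln(0.0418/0.0326)/(2πk) = 0.2486/(2π·427) = 9.265×10^-5 m·K/W
  R'_aerogel blanket = ln(0.0904/0.0418)/(2πk) = 0.7713/(2π·0.0156) = 7.869 m·K/W
  R'_conv,out = 1/(2πr h) = 1/(2π·0.0904·16.3) = 0.1080 m·K/W
ΣR = 7.978 m·K/W
ΔT = Q'·ΣR = 2.33 × 7.978 = 18.59 K
Heat flows inward, so T_out = T_in + ΔT = 5.94 + 18.59 = 24.5 °C

T_out = 24.5 °C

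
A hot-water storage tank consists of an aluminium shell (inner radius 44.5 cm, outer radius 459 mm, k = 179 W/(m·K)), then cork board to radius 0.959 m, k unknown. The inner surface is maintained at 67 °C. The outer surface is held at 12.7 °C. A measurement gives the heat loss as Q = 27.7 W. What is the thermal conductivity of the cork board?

ΣR = ΔT/Q = |67 − 12.7|/27.7 = 1.960 K/W
Known resistances:
  R_aluminium = (1/0.445 − 1/0.459)/(4πk) = 0.06854/(4π·179) = 3.047×10^-5 K/W
R_cork board = ΣR − ΣR_known = 1.960 − 3.047×10^-5 = 1.960 K/W
(1/r₁−1/r₂)/(4πk) = 1.960 ⇒ k = 1.136/(4π·1.960) = 0.0461 W/m·K

k = 0.0461 W/m·K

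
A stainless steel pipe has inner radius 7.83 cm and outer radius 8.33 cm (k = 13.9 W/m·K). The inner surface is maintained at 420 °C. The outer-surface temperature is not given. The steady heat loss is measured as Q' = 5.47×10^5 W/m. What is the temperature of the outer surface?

T_out = 32.3 °C

Series resistances:
  R'_stainless steel = ln(0.0833/0.0783)/(2πk) = 0.06190/(2π·13.9) = 7.088×10^-4 m·K/W
ΣR = 7.088×10^-4 m·K/W
ΔT = Q'·ΣR = 5.47×10^5 × 7.088×10^-4 = 387.7 K
Heat flows outward, so T_out = T_in − ΔT = 420 − 387.7 = 32.3 °C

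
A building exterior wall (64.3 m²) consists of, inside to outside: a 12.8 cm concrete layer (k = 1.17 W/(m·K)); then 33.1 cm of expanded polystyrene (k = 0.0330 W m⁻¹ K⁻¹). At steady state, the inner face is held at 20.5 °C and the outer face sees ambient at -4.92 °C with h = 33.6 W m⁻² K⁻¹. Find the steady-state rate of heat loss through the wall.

Q = 161 W

Treat each layer as a resistance in series:
  R_concrete = L/(kA) = 0.128/(1.17·64.3) = 0.001701 K/W
  R_expanded polystyrene = L/(kA) = 0.331/(0.0330·64.3) = 0.1560 K/W
  R_conv,out = 1/(hA) = 1/(33.6·64.3) = 4.629×10^-4 K/W
ΣR = 0.001701 + 0.1560 + 4.629×10^-4 = 0.1582 K/W
Q = ΔT/ΣR = (20.5 °C − -4.92 °C)/0.1582 = 161 W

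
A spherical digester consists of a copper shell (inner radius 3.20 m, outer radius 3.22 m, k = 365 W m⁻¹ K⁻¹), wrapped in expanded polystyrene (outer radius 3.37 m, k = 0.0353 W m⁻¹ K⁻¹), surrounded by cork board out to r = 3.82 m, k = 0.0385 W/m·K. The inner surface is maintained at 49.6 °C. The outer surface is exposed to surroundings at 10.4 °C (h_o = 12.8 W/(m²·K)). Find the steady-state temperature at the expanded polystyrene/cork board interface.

T = 37.8 °C

Series thermal resistances, inner to outer:
  R_copper = (1/3.20 − 1/3.22)/(4πk) = 0.001941/(4π·365) = 4.232×10^-7 K/W
  R_expanded polystyrene = (1/3.22 − 1/3.37)/(4πk) = 0.01382/(4π·0.0353) = 0.03116 K/W
  R_cork board = (1/3.37 − 1/3.82)/(4πk) = 0.03496/(4π·0.0385) = 0.07225 K/W
  R_conv,out = 1/(4πr²h) = 1/(4π·3.82²·12.8) = 4.260×10^-4 K/W
ΣR = 4.232×10^-7 + 0.03116 + 0.07225 + 4.260×10^-4 = 0.1038 K/W
Q = ΔT/ΣR = (49.6 °C − 10.4 °C)/0.1038 = 377.6 W
From the inner boundary to the expanded polystyrene/cork board interface, ΣR_partial = 0.03116 K/W.
T_interface = T_in − Q·ΣR_partial = 49.6 °C − (377.6)(0.03116) = 37.8 °C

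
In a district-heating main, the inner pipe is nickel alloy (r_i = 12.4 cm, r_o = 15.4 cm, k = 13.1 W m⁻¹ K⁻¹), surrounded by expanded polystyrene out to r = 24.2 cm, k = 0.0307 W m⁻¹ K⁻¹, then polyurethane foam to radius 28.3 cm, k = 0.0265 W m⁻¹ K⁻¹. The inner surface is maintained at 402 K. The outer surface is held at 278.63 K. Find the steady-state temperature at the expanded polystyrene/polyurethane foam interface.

T = 313.9 K

Resistance network (inner→outer):
  R'_nickel alloy = ln(0.154/0.124)/(2πk) = 0.2167/(2π·13.1) = 0.002632 m·K/W
  R'_expanded polystyrene = ln(0.242/0.154)/(2πk) = 0.4520/(2π·0.0307) = 2.343 m·K/W
  R'_polyurethane foam = ln(0.283/0.242)/(2πk) = 0.1565/(2π·0.0265) = 0.9400 m·K/W
ΣR = 0.002632 + 2.343 + 0.9400 = 3.286 m·K/W
Q' = ΔT/ΣR = (402 K − 278.63 K)/3.286 = 37.54 W/m
From the inner boundary to the expanded polystyrene/polyurethane foam interface, ΣR_partial = 2.346 m·K/W.
T_interface = T_in − Q'·ΣR_partial = 402 K − (37.54)(2.346) = 313.9 K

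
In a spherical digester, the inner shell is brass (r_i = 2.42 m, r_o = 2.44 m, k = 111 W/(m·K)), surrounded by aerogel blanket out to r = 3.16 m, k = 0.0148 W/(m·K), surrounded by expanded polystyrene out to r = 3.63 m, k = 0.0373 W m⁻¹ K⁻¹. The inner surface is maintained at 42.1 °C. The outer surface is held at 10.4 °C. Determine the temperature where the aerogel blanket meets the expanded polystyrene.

T = 15.1 °C

Series thermal resistances, inner to outer:
  R_brass = (1/2.42 − 1/2.44)/(4πk) = 0.003387/(4π·111) = 2.428×10^-6 K/W
  R_aerogel blanket = (1/2.44 − 1/3.16)/(4πk) = 0.09338/(4π·0.0148) = 0.5021 K/W
  R_expanded polystyrene = (1/3.16 − 1/3.63)/(4πk) = 0.04097/(4π·0.0373) = 0.08741 K/W
ΣR = 2.428×10^-6 + 0.5021 + 0.08741 = 0.5895 K/W
Q = ΔT/ΣR = (42.1 °C − 10.4 °C)/0.5895 = 53.77 W
From the inner boundary to the aerogel blanket/expanded polystyrene interface, ΣR_partial = 0.5021 K/W.
T_interface = T_in − Q·ΣR_partial = 42.1 °C − (53.77)(0.5021) = 15.1 °C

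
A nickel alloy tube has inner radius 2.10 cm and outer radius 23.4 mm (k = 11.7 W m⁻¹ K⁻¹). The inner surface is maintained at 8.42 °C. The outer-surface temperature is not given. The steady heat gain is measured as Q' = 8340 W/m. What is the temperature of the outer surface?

T_out = 20.7 °C

Series resistances:
  R'_nickel alloy = ln(0.0234/0.0210)/(2πk) = 0.1082/(2π·11.7) = 0.001472 m·K/W
ΣR = 0.001472 m·K/W
ΔT = Q'·ΣR = 8340 × 0.001472 = 12.28 K
Heat flows inward, so T_out = T_in + ΔT = 8.42 + 12.28 = 20.7 °C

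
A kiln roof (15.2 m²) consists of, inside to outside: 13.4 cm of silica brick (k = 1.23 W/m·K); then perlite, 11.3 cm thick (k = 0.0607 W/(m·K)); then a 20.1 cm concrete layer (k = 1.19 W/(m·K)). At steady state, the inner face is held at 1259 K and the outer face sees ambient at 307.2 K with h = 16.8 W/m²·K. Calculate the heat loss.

Q = 6.58 kW

Treat each layer as a resistance in series:
  R_silica brick = L/(kA) = 0.134/(1.23·15.2) = 0.007167 K/W
  R_perlite = L/(kA) = 0.113/(0.0607·15.2) = 0.1225 K/W
  R_concrete = L/(kA) = 0.201/(1.19·15.2) = 0.01111 K/W
  R_conv,out = 1/(hA) = 1/(16.8·15.2) = 0.003916 K/W
ΣR = 0.007167 + 0.1225 + 0.01111 + 0.003916 = 0.1447 K/W
Q = ΔT/ΣR = (1259 K − 307.2 K)/0.1447 = 6580 W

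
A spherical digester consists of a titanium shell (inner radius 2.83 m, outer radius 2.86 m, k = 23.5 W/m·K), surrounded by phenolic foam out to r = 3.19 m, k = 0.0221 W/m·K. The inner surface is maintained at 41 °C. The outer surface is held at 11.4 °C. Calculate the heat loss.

Q = 227 W

Resistance network (inner→outer):
  R_titanium = (1/2.83 − 1/2.86)/(4πk) = 0.003707/(4π·23.5) = 1.255×10^-5 K/W
  R_phenolic foam = (1/2.86 − 1/3.19)/(4πk) = 0.03617/(4π·0.0221) = 0.1302 K/W
ΣR = 1.255×10^-5 + 0.1302 = 0.1302 K/W
Q = ΔT/ΣR = (41 °C − 11.4 °C)/0.1302 = 227 W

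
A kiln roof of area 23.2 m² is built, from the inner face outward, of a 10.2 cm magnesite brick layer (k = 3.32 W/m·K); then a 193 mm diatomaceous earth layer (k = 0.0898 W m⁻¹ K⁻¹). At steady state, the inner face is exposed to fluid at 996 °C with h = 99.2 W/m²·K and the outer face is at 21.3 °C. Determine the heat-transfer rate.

Treat each layer as a resistance in series:
  R_conv,in = 1/(hA) = 1/(99.2·23.2) = 4.345×10^-4 K/W
  R_magnesite brick = L/(kA) = 0.102/(3.32·23.2) = 0.001324 K/W
  R_diatomaceous earth = L/(kA) = 0.193/(0.0898·23.2) = 0.09264 K/W
ΣR = 4.345×10^-4 + 0.001324 + 0.09264 = 0.09440 K/W
Q = ΔT/ΣR = (996 °C − 21.3 °C)/0.09440 = 10300 W

Q = 10.3 kW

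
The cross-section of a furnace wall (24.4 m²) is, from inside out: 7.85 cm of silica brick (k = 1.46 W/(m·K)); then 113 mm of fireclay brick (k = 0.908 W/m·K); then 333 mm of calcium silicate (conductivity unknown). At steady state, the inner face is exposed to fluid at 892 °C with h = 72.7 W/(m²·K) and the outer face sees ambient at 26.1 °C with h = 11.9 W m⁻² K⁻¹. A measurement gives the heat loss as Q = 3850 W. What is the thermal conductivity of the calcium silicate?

k = 0.0639 W/m·K

ΣR = ΔT/Q = |892 − 26.1|/3850 = 0.2249 K/W
Known resistances:
  R_conv,in = 1/(hA) = 1/(72.7·24.4) = 5.637×10^-4 K/W
  R_silica brick = L/(kA) = 0.0785/(1.46·24.4) = 0.002204 K/W
  R_fireclay brick = L/(kA) = 0.113/(0.908·24.4) = 0.005100 K/W
  R_conv,out = 1/(hA) = 1/(11.9·24.4) = 0.003444 K/W
R_calcium silicate = ΣR − ΣR_known = 0.2249 − 0.01131 = 0.2136 K/W
L/(kA) = 0.2136 ⇒ k = 0.333/(0.2136·24.4) = 0.0639 W/m·K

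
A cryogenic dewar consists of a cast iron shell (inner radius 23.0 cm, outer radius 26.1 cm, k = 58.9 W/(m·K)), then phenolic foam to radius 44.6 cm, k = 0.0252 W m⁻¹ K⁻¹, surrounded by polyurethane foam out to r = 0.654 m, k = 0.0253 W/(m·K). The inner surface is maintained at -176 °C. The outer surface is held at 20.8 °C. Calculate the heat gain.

Q = 27.1 W

Resistance network (inner→outer):
  R_cast iron = (1/0.230 − 1/0.261)/(4πk) = 0.5164/(4π·58.9) = 6.977×10^-4 K/W
  R_phenolic foam = (1/0.261 − 1/0.446)/(4πk) = 1.589/(4π·0.0252) = 5.019 K/W
  R_polyurethane foam = (1/0.446 − 1/0.654)/(4πk) = 0.7131/(4π·0.0253) = 2.243 K/W
ΣR = 6.977×10^-4 + 5.019 + 2.243 = 7.263 K/W
Q = ΔT/ΣR = (-176 °C − 20.8 °C)/7.263 = -27.1 W
(Negative Q ⇒ heat flows inward; heat gain = 27.1 W.)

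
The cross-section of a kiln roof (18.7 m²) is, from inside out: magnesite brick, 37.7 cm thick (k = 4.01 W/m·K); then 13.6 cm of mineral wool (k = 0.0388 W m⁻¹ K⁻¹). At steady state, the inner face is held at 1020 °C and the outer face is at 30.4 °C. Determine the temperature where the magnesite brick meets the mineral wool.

T = 994 °C

Resistance network (inner→outer):
  R_magnesite brick = L/(kA) = 0.377/(4.01·18.7) = 0.005028 K/W
  R_mineral wool = L/(kA) = 0.136/(0.0388·18.7) = 0.1874 K/W
ΣR = 0.005028 + 0.1874 = 0.1924 K/W
Q = ΔT/ΣR = (1020 °C − 30.4 °C)/0.1924 = 5143 W
From the inner boundary to the magnesite brick/mineral wool interface, ΣR_partial = 0.005028 K/W.
T_interface = T_in − Q·ΣR_partial = 1020 °C − (5143)(0.005028) = 994 °C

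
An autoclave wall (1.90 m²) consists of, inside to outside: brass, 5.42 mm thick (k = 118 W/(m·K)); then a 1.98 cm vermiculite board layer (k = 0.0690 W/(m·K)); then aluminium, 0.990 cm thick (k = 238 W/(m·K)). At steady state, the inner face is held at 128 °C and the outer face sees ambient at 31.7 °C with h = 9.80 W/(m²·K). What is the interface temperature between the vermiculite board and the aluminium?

Resistance network (inner→outer):
  R_brass = L/(kA) = 0.00542/(118·1.90) = 2.417×10^-5 K/W
  R_vermiculite board = L/(kA) = 0.0198/(0.0690·1.90) = 0.1510 K/W
  R_aluminium = L/(kA) = 0.00990/(238·1.90) = 2.189×10^-5 K/W
  R_conv,out = 1/(hA) = 1/(9.80·1.90) = 0.05371 K/W
ΣR = 2.417×10^-5 + 0.1510 + 2.189×10^-5 + 0.05371 = 0.2048 K/W
Q = ΔT/ΣR = (128 °C − 31.7 °C)/0.2048 = 470.2 W
From the inner boundary to the vermiculite board/aluminium interface, ΣR_partial = 0.1510 K/W.
T_interface = T_in − Q·ΣR_partial = 128 °C − (470.2)(0.1510) = 57.0 °C

T = 57.0 °C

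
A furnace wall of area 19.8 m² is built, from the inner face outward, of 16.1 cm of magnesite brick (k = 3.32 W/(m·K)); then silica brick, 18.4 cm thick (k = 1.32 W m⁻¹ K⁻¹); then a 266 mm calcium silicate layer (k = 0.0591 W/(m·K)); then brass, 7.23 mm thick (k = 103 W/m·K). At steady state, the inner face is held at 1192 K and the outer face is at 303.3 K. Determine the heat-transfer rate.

Q = 3.75 kW

Treat each layer as a resistance in series:
  R_magnesite brick = L/(kA) = 0.161/(3.32·19.8) = 0.002449 K/W
  R_silica brick = L/(kA) = 0.184/(1.32·19.8) = 0.007040 K/W
  R_calcium silicate = L/(kA) = 0.266/(0.0591·19.8) = 0.2273 K/W
  R_brass = L/(kA) = 0.00723/(103·19.8) = 3.545×10^-6 K/W
ΣR = 0.002449 + 0.007040 + 0.2273 + 3.545×10^-6 = 0.2368 K/W
Q = ΔT/ΣR = (1192 K − 303.3 K)/0.2368 = 3750 W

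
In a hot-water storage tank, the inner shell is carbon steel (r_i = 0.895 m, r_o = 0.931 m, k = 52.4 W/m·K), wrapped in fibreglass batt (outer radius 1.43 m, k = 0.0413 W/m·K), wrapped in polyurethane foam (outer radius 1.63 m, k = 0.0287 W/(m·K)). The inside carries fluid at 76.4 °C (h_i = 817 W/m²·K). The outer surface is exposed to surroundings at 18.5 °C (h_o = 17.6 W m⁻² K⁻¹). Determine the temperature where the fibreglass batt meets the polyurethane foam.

Resistance network (inner→outer):
  R_conv,in = 1/(4πr²h) = 1/(4π·0.895²·817) = 1.216×10^-4 K/W
  R_carbon steel = (1/0.895 − 1/0.931)/(4πk) = 0.04320/(4π·52.4) = 6.561×10^-5 K/W
  R_fibreglass batt = (1/0.931 − 1/1.43)/(4πk) = 0.3748/(4π·0.0413) = 0.7222 K/W
  R_polyurethane foam = (1/1.43 − 1/1.63)/(4πk) = 0.08580/(4π·0.0287) = 0.2379 K/W
  R_conv,out = 1/(4πr²h) = 1/(4π·1.63²·17.6) = 0.001702 K/W
ΣR = 1.216×10^-4 + 6.561×10^-5 + 0.7222 + 0.2379 + 0.001702 = 0.9620 K/W
Q = ΔT/ΣR = (76.4 °C − 18.5 °C)/0.9620 = 60.19 W
From the inner boundary to the fibreglass batt/polyurethane foam interface, ΣR_partial = 0.7224 K/W.
T_interface = T_in − Q·ΣR_partial = 76.4 °C − (60.19)(0.7224) = 32.9 °C

T = 32.9 °C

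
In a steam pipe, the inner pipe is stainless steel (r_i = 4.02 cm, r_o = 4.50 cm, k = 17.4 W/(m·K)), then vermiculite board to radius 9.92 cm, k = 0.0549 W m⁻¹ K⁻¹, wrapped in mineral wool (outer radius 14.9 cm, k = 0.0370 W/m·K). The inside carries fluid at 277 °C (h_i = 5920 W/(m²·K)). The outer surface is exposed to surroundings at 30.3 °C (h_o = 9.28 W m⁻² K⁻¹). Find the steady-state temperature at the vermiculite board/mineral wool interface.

Treat each layer as a resistance in series:
  R'_conv,in = 1/(2πr h) = 1/(2π·0.0402·5920) = 6.688×10^-4 m·K/W
  R'_stainless steel = ln(0.0450/0.0402)/(2πk) = 0.1128/(2π·17.4) = 0.001032 m·K/W
  R'_vermiculite board = ln(0.0992/0.0450)/(2πk) = 0.7905/(2π·0.0549) = 2.292 m·K/W
  R'_mineral wool = ln(0.149/0.0992)/(2πk) = 0.4068/(2π·0.0370) = 1.750 m·K/W
  R'_conv,out = 1/(2πr h) = 1/(2π·0.149·9.28) = 0.1151 m·K/W
ΣR = 6.688×10^-4 + 0.001032 + 2.292 + 1.750 + 0.1151 = 4.159 m·K/W
Q' = ΔT/ΣR = (277 °C − 30.3 °C)/4.159 = 59.32 W/m
From the inner boundary to the vermiculite board/mineral wool interface, ΣR_partial = 2.294 m·K/W.
T_interface = T_in − Q'·ΣR_partial = 277 °C − (59.32)(2.294) = 141 °C

T = 141 °C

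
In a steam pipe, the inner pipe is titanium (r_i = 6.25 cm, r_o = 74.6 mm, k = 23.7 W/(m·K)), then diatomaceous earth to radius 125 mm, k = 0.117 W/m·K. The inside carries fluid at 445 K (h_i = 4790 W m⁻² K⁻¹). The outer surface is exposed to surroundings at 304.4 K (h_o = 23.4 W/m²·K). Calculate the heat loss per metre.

Treat each layer as a resistance in series:
  R'_conv,in = 1/(2πr h) = 1/(2π·0.0625·4790) = 5.316×10^-4 m·K/W
  R'_titanium = ln(0.0746/0.0625)/(2πk) = 0.1770/(2π·23.7) = 0.001188 m·K/W
  R'_diatomaceous earth = ln(0.125/0.0746)/(2πk) = 0.5162/(2π·0.117) = 0.7021 m·K/W
  R'_conv,out = 1/(2πr h) = 1/(2π·0.125·23.4) = 0.05441 m·K/W
ΣR = 5.316×10^-4 + 0.001188 + 0.7021 + 0.05441 = 0.7582 m·K/W
Q' = ΔT/ΣR = (445 K − 304.4 K)/0.7582 = 185 W/m

Q' = 185 W/m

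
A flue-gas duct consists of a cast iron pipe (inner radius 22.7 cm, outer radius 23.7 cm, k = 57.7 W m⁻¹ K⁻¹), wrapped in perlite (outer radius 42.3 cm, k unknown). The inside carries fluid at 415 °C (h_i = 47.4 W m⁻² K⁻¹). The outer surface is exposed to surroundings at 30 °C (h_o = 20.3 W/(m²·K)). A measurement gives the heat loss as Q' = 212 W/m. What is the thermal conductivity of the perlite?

k = 0.0517 W/m·K

ΣR = ΔT/Q' = |415 − 30|/212 = 1.816 m·K/W
Known resistances:
  R'_conv,in = 1/(2πr h) = 1/(2π·0.227·47.4) = 0.01479 m·K/W
  R'_cast iron = ln(0.237/0.227)/(2πk) = 0.04311/(2π·57.7) = 1.189×10^-4 m·K/W
  R'_conv,out = 1/(2πr h) = 1/(2π·0.423·20.3) = 0.01853 m·K/W
R_perlite = ΣR − ΣR_known = 1.816 − 0.03344 = 1.783 m·K/W
ln(r₂/r₁)/(2πk) = 1.783 ⇒ k = 0.5793/(2π·1.783) = 0.0517 W/m·K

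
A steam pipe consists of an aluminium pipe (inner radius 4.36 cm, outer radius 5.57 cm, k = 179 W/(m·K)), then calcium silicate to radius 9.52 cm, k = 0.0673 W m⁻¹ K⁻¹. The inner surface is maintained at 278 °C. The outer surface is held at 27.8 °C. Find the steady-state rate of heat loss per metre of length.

Resistance network (inner→outer):
  R'_aluminium = ln(0.0557/0.0436)/(2πk) = 0.2449/(2π·179) = 2.178×10^-4 m·K/W
  R'_calcium silicate = ln(0.0952/0.0557)/(2πk) = 0.5360/(2π·0.0673) = 1.268 m·K/W
ΣR = 2.178×10^-4 + 1.268 = 1.268 m·K/W
Q' = ΔT/ΣR = (278 °C − 27.8 °C)/1.268 = 197 W/m

Q' = 197 W/m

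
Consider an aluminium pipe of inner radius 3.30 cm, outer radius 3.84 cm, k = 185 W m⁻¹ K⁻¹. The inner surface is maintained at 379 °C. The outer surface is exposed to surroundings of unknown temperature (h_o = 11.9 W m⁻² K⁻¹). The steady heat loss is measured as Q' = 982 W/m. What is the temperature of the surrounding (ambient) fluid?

T_out = 36.9 °C

Series resistances:
  R'_aluminium = ln(0.0384/0.0330)/(2πk) = 0.1515/(2π·185) = 1.304×10^-4 m·K/W
  R'_conv,out = 1/(2πr h) = 1/(2π·0.0384·11.9) = 0.3483 m·K/W
ΣR = 0.3484 m·K/W
ΔT = Q'·ΣR = 982 × 0.3484 = 342.1 K
Heat flows outward, so T_out = T_in − ΔT = 379 − 342.1 = 36.9 °C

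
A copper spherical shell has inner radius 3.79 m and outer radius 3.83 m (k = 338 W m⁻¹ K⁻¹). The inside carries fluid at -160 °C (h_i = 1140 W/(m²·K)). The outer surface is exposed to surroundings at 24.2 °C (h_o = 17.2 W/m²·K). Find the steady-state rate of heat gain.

Q = 574 kW

Resistance network (inner→outer):
  R_conv,in = 1/(4πr²h) = 1/(4π·3.79²·1140) = 4.860×10^-6 K/W
  R_copper = (1/3.79 − 1/3.83)/(4πk) = 0.002756/(4π·338) = 6.488×10^-7 K/W
  R_conv,out = 1/(4πr²h) = 1/(4π·3.83²·17.2) = 3.154×10^-4 K/W
ΣR = 4.860×10^-6 + 6.488×10^-7 + 3.154×10^-4 = 3.209×10^-4 K/W
Q = ΔT/ΣR = (-160 °C − 24.2 °C)/3.209×10^-4 = -5.74×10^5 W
(Negative Q ⇒ heat flows inward; heat gain = 5.74×10^5 W.)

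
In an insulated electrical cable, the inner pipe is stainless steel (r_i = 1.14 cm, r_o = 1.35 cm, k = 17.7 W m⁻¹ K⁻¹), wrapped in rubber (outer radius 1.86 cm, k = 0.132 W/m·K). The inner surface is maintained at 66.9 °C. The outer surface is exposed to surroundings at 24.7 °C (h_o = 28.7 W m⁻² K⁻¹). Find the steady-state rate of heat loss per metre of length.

Q' = 61.5 W/m

Treat each layer as a resistance in series:
  R'_stainless steel = ln(0.0135/0.0114)/(2πk) = 0.1691/(2π·17.7) = 0.001520 m·K/W
  R'_rubber = ln(0.0186/0.0135)/(2πk) = 0.3205/(2π·0.132) = 0.3864 m·K/W
  R'_conv,out = 1/(2πr h) = 1/(2π·0.0186·28.7) = 0.2981 m·K/W
ΣR = 0.001520 + 0.3864 + 0.2981 = 0.6860 m·K/W
Q' = ΔT/ΣR = (66.9 °C − 24.7 °C)/0.6860 = 61.5 W/m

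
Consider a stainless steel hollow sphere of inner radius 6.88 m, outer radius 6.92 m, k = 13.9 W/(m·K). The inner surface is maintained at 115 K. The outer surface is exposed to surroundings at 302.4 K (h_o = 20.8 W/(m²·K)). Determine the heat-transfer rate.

Resistance network (inner→outer):
  R_stainless steel = (1/6.88 − 1/6.92)/(4πk) = 8.402×10^-4/(4π·13.9) = 4.810×10^-6 K/W
  R_conv,out = 1/(4πr²h) = 1/(4π·6.92²·20.8) = 7.989×10^-5 K/W
ΣR = 4.810×10^-6 + 7.989×10^-5 = 8.470×10^-5 K/W
Q = ΔT/ΣR = (115 K − 302.4 K)/8.470×10^-5 = -2.21×10^6 W
(Negative Q ⇒ heat flows inward; heat gain = 2.21×10^6 W.)

Q = 2.21×10^6 W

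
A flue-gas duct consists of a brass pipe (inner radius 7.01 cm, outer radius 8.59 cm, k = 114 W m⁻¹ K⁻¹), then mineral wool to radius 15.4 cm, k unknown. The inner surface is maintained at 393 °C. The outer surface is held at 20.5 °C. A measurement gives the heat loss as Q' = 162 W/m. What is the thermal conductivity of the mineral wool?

ΣR = ΔT/Q' = |393 − 20.5|/162 = 2.299 m·K/W
Known resistances:
  R'_brass = ln(0.0859/0.0701)/(2πk) = 0.2033/(2π·114) = 2.838×10^-4 m·K/W
R_mineral wool = ΣR − ΣR_known = 2.299 − 2.838×10^-4 = 2.299 m·K/W
ln(r₂/r₁)/(2πk) = 2.299 ⇒ k = 0.5838/(2π·2.299) = 0.0404 W/m·K

k = 0.0404 W/m·K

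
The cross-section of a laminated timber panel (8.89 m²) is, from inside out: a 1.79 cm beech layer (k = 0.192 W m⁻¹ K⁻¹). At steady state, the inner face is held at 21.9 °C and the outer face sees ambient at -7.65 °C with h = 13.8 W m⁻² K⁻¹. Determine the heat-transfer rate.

Q = 1590 W

Resistance network (inner→outer):
  R_beech = L/(kA) = 0.0179/(0.192·8.89) = 0.01049 K/W
  R_conv,out = 1/(hA) = 1/(13.8·8.89) = 0.008151 K/W
ΣR = 0.01049 + 0.008151 = 0.01864 K/W
Q = ΔT/ΣR = (21.9 °C − -7.65 °C)/0.01864 = 1590 W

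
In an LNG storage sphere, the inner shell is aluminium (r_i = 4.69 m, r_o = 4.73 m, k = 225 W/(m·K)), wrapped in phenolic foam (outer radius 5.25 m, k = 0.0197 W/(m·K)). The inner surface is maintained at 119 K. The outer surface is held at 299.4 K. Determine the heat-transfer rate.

Treat each layer as a resistance in series:
  R_aluminium = (1/4.69 − 1/4.73)/(4πk) = 0.001803/(4π·225) = 6.377×10^-7 K/W
  R_phenolic foam = (1/4.73 − 1/5.25)/(4πk) = 0.02094/(4π·0.0197) = 0.08459 K/W
ΣR = 6.377×10^-7 + 0.08459 = 0.08459 K/W
Q = ΔT/ΣR = (119 K − 299.4 K)/0.08459 = -2130 W
(Negative Q ⇒ heat flows inward; heat gain = 2130 W.)

Q = 2.13 kW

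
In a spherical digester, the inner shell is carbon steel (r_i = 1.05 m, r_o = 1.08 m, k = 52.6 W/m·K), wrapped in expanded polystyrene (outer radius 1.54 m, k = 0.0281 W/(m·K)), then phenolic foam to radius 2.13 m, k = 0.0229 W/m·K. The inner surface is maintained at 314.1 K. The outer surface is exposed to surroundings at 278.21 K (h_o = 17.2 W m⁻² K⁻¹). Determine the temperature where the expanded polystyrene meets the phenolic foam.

Series thermal resistances, inner to outer:
  R_carbon steel = (1/1.05 − 1/1.08)/(4πk) = 0.02646/(4π·52.6) = 4.002×10^-5 K/W
  R_expanded polystyrene = (1/1.08 − 1/1.54)/(4πk) = 0.2766/(4π·0.0281) = 0.7832 K/W
  R_phenolic foam = (1/1.54 − 1/2.13)/(4πk) = 0.1799/(4π·0.0229) = 0.6250 K/W
  R_conv,out = 1/(4πr²h) = 1/(4π·2.13²·17.2) = 0.001020 K/W
ΣR = 4.002×10^-5 + 0.7832 + 0.6250 + 0.001020 = 1.409 K/W
Q = ΔT/ΣR = (314.1 K − 278.21 K)/1.409 = 25.47 W
From the inner boundary to the expanded polystyrene/phenolic foam interface, ΣR_partial = 0.7832 K/W.
T_interface = T_in − Q·ΣR_partial = 314.1 K − (25.47)(0.7832) = 294.2 K

T = 294.2 K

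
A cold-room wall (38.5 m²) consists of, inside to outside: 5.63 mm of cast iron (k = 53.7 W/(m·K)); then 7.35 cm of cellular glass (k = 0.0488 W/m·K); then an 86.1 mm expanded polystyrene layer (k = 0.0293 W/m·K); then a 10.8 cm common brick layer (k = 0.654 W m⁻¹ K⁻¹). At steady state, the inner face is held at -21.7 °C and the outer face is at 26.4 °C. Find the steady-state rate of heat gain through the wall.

Q = 402 W

Treat each layer as a resistance in series:
  R_cast iron = L/(kA) = 0.00563/(53.7·38.5) = 2.723×10^-6 K/W
  R_cellular glass = L/(kA) = 0.0735/(0.0488·38.5) = 0.03912 K/W
  R_expanded polystyrene = L/(kA) = 0.0861/(0.0293·38.5) = 0.07633 K/W
  R_common brick = L/(kA) = 0.108/(0.654·38.5) = 0.004289 K/W
ΣR = 2.723×10^-6 + 0.03912 + 0.07633 + 0.004289 = 0.1197 K/W
Q = ΔT/ΣR = (-21.7 °C − 26.4 °C)/0.1197 = -402 W
(Negative Q ⇒ heat flows inward; heat gain = 402 W.)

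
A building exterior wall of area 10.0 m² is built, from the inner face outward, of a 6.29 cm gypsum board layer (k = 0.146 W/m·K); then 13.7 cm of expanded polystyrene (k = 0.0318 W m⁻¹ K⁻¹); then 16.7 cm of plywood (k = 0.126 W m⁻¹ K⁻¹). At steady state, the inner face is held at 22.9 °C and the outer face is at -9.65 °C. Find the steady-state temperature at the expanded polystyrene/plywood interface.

T = -2.54 °C

Treat each layer as a resistance in series:
  R_gypsum board = L/(kA) = 0.0629/(0.146·10.0) = 0.04308 K/W
  R_expanded polystyrene = L/(kA) = 0.137/(0.0318·10.0) = 0.4308 K/W
  R_plywood = L/(kA) = 0.167/(0.126·10.0) = 0.1325 K/W
ΣR = 0.04308 + 0.4308 + 0.1325 = 0.6064 K/W
Q = ΔT/ΣR = (22.9 °C − -9.65 °C)/0.6064 = 53.68 W
From the inner boundary to the expanded polystyrene/plywood interface, ΣR_partial = 0.4739 K/W.
T_interface = T_in − Q·ΣR_partial = 22.9 °C − (53.68)(0.4739) = -2.54 °C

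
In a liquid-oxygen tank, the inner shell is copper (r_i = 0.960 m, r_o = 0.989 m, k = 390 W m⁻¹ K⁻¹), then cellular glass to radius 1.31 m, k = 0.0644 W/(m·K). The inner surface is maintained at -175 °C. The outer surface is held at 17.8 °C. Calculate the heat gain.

Treat each layer as a resistance in series:
  R_copper = (1/0.960 − 1/0.989)/(4πk) = 0.03054/(4π·390) = 6.232×10^-6 K/W
  R_cellular glass = (1/0.989 − 1/1.31)/(4πk) = 0.2478/(4π·0.0644) = 0.3062 K/W
ΣR = 6.232×10^-6 + 0.3062 = 0.3062 K/W
Q = ΔT/ΣR = (-175 °C − 17.8 °C)/0.3062 = -630 W
(Negative Q ⇒ heat flows inward; heat gain = 630 W.)

Q = 630 W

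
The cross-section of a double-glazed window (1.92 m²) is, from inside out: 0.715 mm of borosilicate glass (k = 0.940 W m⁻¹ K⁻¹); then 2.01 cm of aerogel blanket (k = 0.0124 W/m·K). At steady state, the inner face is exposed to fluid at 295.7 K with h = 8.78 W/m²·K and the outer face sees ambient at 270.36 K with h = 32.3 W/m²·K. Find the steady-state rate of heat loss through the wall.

Q = 27.5 W

Series thermal resistances, inner to outer:
  R_conv,in = 1/(hA) = 1/(8.78·1.92) = 0.05932 K/W
  R_borosilicate glass = L/(kA) = 7.15×10^-4/(0.940·1.92) = 3.962×10^-4 K/W
  R_aerogel blanket = L/(kA) = 0.0201/(0.0124·1.92) = 0.8443 K/W
  R_conv,out = 1/(hA) = 1/(32.3·1.92) = 0.01612 K/W
ΣR = 0.05932 + 3.962×10^-4 + 0.8443 + 0.01612 = 0.9201 K/W
Q = ΔT/ΣR = (295.7 K − 270.36 K)/0.9201 = 27.5 W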